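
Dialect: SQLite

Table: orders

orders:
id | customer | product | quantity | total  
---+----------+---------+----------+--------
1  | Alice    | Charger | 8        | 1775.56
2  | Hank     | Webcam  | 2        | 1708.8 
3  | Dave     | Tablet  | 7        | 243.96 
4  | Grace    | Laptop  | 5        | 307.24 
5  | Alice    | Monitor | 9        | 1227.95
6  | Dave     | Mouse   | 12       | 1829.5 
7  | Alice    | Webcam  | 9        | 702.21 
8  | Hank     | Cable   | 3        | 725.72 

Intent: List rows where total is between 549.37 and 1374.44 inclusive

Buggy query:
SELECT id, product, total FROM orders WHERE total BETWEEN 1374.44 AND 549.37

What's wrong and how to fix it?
Bug: BETWEEN expects the lower bound first; with 1374.44 AND 549.37 the range is empty

Fix: Write BETWEEN 549.37 AND 1374.44

Corrected query:
SELECT id, product, total FROM orders WHERE total BETWEEN 549.37 AND 1374.44

Result:
id | product | total  
---+---------+--------
5  | Monitor | 1227.95
7  | Webcam  | 702.21 
8  | Cable   | 725.72 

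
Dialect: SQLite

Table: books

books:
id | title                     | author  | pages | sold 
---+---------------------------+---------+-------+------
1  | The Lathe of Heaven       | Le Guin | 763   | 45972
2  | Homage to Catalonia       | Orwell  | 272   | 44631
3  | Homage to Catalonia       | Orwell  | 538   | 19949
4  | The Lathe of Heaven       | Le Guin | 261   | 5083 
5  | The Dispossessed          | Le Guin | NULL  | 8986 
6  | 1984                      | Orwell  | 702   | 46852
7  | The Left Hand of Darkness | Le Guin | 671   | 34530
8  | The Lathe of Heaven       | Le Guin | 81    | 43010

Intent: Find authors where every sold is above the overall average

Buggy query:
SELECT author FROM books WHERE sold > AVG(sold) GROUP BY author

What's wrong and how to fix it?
Bug: WHERE evaluates per row before aggregation, so AVG() is unavailable

Fix: Compute the overall average in a scalar subquery and compare each group's MIN against it in HAVING

Corrected query:
SELECT author FROM books GROUP BY author HAVING MIN(sold) > (SELECT AVG(sold) FROM books)

Result:
(no rows)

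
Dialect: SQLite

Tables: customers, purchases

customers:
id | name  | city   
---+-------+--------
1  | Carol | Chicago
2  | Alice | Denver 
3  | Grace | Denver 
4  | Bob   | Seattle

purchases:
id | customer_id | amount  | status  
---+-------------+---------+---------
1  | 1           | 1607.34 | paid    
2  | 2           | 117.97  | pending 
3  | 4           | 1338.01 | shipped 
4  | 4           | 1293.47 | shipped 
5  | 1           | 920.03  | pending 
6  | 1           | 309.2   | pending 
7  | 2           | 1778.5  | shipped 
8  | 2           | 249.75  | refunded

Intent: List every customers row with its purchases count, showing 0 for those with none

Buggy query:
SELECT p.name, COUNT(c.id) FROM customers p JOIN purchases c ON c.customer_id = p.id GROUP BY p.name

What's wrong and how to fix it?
Bug: INNER JOIN drops customers rows that have no matching purchases rows

Fix: Use LEFT JOIN so parents without children still appear (COUNT(c.id) gives 0)

Corrected query:
SELECT p.name, COUNT(c.id) FROM customers p LEFT JOIN purchases c ON c.customer_id = p.id GROUP BY p.name

Result:
name  | COUNT(c.id)
------+------------
Alice | 3          
Bob   | 2          
Carol | 3          
Grace | 0          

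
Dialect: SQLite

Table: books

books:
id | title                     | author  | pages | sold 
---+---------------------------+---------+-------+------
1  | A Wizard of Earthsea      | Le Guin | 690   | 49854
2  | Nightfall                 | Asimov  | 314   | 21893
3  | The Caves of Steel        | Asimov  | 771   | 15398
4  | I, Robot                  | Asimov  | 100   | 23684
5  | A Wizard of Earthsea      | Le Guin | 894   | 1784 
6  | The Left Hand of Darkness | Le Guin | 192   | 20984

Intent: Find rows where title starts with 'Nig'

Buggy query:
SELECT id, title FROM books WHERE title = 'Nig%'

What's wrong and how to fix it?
Bug: '=' compares the literal string including the % character; pattern matching needs LIKE

Fix: Use LIKE for wildcard pattern matching

Corrected query:
SELECT id, title FROM books WHERE title LIKE 'Nig%'

Result:
id | title    
---+----------
2  | Nightfall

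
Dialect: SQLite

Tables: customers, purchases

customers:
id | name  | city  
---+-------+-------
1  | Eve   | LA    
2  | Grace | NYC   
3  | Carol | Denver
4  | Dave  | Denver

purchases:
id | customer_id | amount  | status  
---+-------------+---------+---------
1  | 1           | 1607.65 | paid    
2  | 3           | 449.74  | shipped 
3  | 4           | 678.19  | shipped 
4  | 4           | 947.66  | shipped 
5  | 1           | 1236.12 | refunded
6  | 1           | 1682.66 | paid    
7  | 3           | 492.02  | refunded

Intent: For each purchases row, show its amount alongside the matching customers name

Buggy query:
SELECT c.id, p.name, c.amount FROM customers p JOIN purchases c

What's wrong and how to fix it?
Bug: JOIN with no ON clause produces a cartesian product; every purchases row pairs with every customers row

Fix: Specify the join condition linking the foreign key to the parent id

Corrected query:
SELECT c.id, p.name, c.amount FROM customers p JOIN purchases c ON c.customer_id = p.id

Result:
id | name  | amount 
---+-------+--------
1  | Eve   | 1607.65
2  | Carol | 449.74 
3  | Dave  | 678.19 
4  | Dave  | 947.66 
5  | Eve   | 1236.12
6  | Eve   | 1682.66
7  | Carol | 492.02 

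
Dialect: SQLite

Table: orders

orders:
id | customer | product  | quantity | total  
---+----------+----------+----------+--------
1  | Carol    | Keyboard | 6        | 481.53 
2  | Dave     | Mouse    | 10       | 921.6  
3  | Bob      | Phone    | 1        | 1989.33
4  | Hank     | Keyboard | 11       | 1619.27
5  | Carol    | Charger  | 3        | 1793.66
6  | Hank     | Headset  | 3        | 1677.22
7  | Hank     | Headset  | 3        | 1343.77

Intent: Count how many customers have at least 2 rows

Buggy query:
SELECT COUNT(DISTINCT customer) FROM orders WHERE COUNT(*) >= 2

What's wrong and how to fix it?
Bug: COUNT(*) cannot appear in WHERE; the per-group count doesn't exist yet

Fix: Group first with HAVING COUNT(*) >= 2, then COUNT the resulting groups

Corrected query:
SELECT COUNT(*) FROM (SELECT customer FROM orders GROUP BY customer HAVING COUNT(*) >= 2)

Result:
COUNT(*)
--------
2       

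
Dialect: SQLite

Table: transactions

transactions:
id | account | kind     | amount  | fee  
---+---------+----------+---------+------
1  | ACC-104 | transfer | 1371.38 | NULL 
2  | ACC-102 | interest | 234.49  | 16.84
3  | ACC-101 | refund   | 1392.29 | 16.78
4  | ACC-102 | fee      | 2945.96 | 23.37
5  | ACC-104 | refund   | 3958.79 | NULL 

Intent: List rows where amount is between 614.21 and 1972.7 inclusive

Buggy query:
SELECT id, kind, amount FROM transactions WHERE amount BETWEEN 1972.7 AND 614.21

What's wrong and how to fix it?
Bug: BETWEEN expects the lower bound first; with 1972.7 AND 614.21 the range is empty

Fix: Swap the bounds so the smaller value comes first

Corrected query:
SELECT id, kind, amount FROM transactions WHERE amount BETWEEN 614.21 AND 1972.7

Result:
id | kind     | amount 
---+----------+--------
1  | transfer | 1371.38
3  | refund   | 1392.29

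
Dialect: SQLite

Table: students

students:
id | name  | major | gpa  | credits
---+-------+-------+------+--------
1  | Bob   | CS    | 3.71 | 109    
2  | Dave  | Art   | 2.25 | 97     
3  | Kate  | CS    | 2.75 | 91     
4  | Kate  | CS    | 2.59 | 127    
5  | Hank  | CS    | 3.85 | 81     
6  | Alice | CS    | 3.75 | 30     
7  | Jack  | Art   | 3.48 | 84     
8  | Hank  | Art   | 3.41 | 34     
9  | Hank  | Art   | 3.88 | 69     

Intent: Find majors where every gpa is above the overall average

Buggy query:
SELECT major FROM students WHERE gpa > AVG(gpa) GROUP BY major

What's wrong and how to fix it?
Bug: AVG() is an aggregate; it can't sit directly in WHERE

Fix: Compute the overall average in a scalar subquery and compare each group's MIN against it in HAVING

Corrected query:
SELECT major FROM students GROUP BY major HAVING MIN(gpa) > (SELECT AVG(gpa) FROM students)

Result:
(no rows)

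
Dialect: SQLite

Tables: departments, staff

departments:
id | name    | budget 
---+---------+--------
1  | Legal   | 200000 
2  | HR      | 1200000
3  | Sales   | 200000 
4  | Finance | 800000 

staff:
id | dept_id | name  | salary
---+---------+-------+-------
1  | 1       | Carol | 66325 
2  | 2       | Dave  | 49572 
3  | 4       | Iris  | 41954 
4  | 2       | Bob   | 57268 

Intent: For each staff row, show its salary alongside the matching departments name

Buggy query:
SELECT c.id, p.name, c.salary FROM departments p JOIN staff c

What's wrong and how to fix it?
Bug: Missing join condition: each staff row is matched to all departments rows instead of just its own

Fix: Add ON c.dept_id = p.id to the JOIN

Corrected query:
SELECT c.id, p.name, c.salary FROM departments p JOIN staff c ON c.dept_id = p.id

Result:
id | name    | salary
---+---------+-------
1  | Legal   | 66325 
2  | HR      | 49572 
3  | Finance | 41954 
4  | HR      | 57268 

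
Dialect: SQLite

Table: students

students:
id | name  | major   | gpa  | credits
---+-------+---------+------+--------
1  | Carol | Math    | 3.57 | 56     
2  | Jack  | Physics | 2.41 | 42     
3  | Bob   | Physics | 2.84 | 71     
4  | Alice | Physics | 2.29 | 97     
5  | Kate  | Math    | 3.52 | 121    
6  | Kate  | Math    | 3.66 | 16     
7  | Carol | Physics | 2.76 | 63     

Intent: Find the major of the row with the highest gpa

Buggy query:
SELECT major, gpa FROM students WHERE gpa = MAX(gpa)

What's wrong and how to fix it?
Bug: WHERE is evaluated per row; an aggregate over the whole table isn't defined there

Fix: Use a subquery: WHERE gpa = (SELECT MAX(gpa) FROM students)

Corrected query:
SELECT major, gpa FROM students WHERE gpa = (SELECT MAX(gpa) FROM students)

Result:
major | gpa 
------+-----
Math  | 3.66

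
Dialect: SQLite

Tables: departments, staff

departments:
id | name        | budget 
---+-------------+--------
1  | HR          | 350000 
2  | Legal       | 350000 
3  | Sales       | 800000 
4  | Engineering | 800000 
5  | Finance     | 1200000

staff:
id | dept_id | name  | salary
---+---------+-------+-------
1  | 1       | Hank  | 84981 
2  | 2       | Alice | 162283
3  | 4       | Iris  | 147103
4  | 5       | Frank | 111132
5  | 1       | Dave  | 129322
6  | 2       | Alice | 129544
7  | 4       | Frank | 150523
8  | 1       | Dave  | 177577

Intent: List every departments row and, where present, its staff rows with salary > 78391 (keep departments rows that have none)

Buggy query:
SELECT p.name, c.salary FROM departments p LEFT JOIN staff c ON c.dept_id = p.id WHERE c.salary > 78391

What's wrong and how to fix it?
Bug: A WHERE condition on the right-hand table after LEFT JOIN drops unmatched parents

Fix: Move the right-table condition into the ON clause so unmatched parents are kept

Corrected query:
SELECT p.name, c.salary FROM departments p LEFT JOIN staff c ON c.dept_id = p.id AND c.salary > 78391

Result:
name        | salary
------------+-------
HR          | 84981 
HR          | 129322
HR          | 177577
Legal       | 129544
Legal       | 162283
Sales       | NULL  
Engineering | 147103
Engineering | 150523
Finance     | 111132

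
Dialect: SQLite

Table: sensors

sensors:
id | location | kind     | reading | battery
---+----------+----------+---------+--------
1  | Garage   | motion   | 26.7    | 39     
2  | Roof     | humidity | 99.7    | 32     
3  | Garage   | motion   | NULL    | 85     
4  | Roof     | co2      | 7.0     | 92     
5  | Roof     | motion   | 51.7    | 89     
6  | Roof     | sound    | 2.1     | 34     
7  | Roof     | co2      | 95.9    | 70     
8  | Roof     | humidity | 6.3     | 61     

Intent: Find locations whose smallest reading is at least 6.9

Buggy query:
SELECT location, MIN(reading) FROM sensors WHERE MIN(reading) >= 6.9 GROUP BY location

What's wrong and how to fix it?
Bug: MIN() in WHERE is a misuse of aggregate

Fix: Use HAVING for the per-group MIN condition

Corrected query:
SELECT location, MIN(reading) FROM sensors GROUP BY location HAVING MIN(reading) >= 6.9

Result:
location | MIN(reading)
---------+-------------
Garage   | 26.7        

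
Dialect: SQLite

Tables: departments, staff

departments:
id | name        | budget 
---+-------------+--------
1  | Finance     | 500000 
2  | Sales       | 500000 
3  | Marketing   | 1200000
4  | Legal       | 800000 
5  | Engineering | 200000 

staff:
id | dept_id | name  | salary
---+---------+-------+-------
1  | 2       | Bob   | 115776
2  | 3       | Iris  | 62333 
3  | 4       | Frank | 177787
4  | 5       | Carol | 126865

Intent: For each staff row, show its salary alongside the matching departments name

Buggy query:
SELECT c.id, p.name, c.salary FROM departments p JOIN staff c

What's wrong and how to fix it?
Bug: Missing join condition: each staff row is matched to all departments rows instead of just its own

Fix: Specify the join condition linking the foreign key to the parent id

Corrected query:
SELECT c.id, p.name, c.salary FROM departments p JOIN staff c ON c.dept_id = p.id

Result:
id | name        | salary
---+-------------+-------
1  | Sales       | 115776
2  | Marketing   | 62333 
3  | Legal       | 177787
4  | Engineering | 126865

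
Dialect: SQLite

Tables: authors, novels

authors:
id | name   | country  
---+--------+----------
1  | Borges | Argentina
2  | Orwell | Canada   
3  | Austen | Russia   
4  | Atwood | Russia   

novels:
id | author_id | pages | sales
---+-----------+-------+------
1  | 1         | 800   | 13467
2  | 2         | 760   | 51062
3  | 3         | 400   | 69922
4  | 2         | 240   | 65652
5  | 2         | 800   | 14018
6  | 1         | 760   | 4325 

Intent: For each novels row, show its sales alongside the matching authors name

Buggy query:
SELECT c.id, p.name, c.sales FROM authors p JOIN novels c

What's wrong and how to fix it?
Bug: Missing join condition: each novels row is matched to all authors rows instead of just its own

Fix: Add ON c.author_id = p.id to the JOIN

Corrected query:
SELECT c.id, p.name, c.sales FROM authors p JOIN novels c ON c.author_id = p.id

Result:
id | name   | sales
---+--------+------
1  | Borges | 13467
2  | Orwell | 51062
3  | Austen | 69922
4  | Orwell | 65652
5  | Orwell | 14018
6  | Borges | 4325 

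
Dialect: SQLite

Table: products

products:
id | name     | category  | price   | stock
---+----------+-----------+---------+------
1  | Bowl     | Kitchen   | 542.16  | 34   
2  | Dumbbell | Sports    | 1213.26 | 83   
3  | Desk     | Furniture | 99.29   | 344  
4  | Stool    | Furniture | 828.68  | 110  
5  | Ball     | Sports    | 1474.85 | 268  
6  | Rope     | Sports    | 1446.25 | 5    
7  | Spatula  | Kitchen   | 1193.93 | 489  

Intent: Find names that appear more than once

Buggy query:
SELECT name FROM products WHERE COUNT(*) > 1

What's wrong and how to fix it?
Bug: WHERE can't reference COUNT(*); aggregates are computed after WHERE

Fix: GROUP BY name, then filter groups with HAVING COUNT(*) > 1

Corrected query:
SELECT name FROM products GROUP BY name HAVING COUNT(*) > 1

Result:
(no rows)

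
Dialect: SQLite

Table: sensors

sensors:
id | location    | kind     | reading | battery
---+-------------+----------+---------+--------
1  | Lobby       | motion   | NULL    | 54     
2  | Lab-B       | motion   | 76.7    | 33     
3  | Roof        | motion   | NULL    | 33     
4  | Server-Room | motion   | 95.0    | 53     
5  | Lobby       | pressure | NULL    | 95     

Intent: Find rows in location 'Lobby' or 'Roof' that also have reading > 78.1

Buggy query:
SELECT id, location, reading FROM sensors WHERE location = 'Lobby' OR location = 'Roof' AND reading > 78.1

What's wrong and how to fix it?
Bug: Without parentheses, AND is evaluated before OR, so the reading filter only applies to the 'Roof' branch

Fix: Add parentheses around the OR so the AND applies to both alternatives

Corrected query:
SELECT id, location, reading FROM sensors WHERE (location = 'Lobby' OR location = 'Roof') AND reading > 78.1

Result:
(no rows)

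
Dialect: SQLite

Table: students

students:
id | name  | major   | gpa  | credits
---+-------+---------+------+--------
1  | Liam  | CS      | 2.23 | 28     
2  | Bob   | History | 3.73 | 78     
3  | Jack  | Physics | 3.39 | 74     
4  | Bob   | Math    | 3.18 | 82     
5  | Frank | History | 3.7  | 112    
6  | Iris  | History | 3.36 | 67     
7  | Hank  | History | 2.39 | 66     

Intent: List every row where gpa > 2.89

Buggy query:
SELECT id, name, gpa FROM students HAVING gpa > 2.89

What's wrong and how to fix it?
Bug: This is a non-aggregate query (no GROUP BY, no aggregates), so in SQLite the HAVING clause is invalid here; a row-level condition belongs in WHERE

Fix: Replace HAVING with WHERE since the condition applies to individual rows

Corrected query:
SELECT id, name, gpa FROM students WHERE gpa > 2.89

Result:
id | name  | gpa 
---+-------+-----
2  | Bob   | 3.73
3  | Jack  | 3.39
4  | Bob   | 3.18
5  | Frank | 3.7 
6  | Iris  | 3.36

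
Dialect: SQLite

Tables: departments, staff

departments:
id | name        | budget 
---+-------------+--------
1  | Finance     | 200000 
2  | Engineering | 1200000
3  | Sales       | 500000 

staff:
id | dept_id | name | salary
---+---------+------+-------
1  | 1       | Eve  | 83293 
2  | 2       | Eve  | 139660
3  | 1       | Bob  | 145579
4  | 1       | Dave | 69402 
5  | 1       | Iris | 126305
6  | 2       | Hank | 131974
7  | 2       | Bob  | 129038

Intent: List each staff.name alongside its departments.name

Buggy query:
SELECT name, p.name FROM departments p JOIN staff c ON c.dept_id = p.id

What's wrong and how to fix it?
Bug: Both tables have a 'name' column; the unqualified reference is ambiguous

Fix: Qualify the column with its table alias (c.name)

Corrected query:
SELECT c.name, p.name FROM departments p JOIN staff c ON c.dept_id = p.id

Result:
name | name       
-----+------------
Eve  | Finance    
Eve  | Engineering
Bob  | Finance    
Dave | Finance    
Iris | Finance    
Hank | Engineering
Bob  | Engineering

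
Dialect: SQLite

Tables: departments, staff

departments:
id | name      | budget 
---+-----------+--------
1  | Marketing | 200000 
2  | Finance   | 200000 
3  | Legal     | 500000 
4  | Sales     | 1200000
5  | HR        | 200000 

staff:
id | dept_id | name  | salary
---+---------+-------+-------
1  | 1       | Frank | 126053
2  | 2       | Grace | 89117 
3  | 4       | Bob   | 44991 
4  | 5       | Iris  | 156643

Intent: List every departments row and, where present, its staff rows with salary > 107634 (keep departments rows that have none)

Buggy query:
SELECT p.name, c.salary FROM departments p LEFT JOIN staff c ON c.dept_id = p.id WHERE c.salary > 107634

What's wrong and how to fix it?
Bug: A WHERE condition on the right-hand table after LEFT JOIN drops unmatched parents

Fix: Move the right-table condition into the ON clause so unmatched parents are kept

Corrected query:
SELECT p.name, c.salary FROM departments p LEFT JOIN staff c ON c.dept_id = p.id AND c.salary > 107634

Result:
name      | salary
----------+-------
Marketing | 126053
Finance   | NULL  
Legal     | NULL  
Sales     | NULL  
HR        | 156643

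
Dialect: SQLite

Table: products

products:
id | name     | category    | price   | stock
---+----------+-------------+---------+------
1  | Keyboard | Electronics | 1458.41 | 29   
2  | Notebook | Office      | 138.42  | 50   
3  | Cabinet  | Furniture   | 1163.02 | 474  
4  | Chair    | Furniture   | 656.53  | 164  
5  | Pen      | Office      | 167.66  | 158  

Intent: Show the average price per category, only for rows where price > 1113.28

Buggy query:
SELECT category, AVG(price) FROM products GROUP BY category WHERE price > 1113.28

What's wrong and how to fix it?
Bug: Row-level WHERE must come before GROUP BY in the clause order

Fix: Place WHERE between FROM and GROUP BY

Corrected query:
SELECT category, AVG(price) FROM products WHERE price > 1113.28 GROUP BY category

Result:
category    | AVG(price)
------------+-----------
Electronics | 1458.41   
Furniture   | 1163.02   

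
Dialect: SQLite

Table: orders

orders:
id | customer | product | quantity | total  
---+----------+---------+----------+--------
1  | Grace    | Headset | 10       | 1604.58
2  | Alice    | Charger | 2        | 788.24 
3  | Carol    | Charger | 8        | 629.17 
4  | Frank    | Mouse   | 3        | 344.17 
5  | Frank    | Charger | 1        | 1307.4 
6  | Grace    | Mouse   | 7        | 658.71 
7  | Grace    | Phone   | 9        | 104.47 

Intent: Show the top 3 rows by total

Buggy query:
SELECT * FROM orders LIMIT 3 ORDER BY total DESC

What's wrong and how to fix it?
Bug: ORDER BY cannot follow LIMIT; LIMIT is the final clause

Fix: Sort with ORDER BY, then apply LIMIT

Corrected query:
SELECT * FROM orders ORDER BY total DESC LIMIT 3

Result:
id | customer | product | quantity | total  
---+----------+---------+----------+--------
1  | Grace    | Headset | 10       | 1604.58
5  | Frank    | Charger | 1        | 1307.4 
2  | Alice    | Charger | 2        | 788.24 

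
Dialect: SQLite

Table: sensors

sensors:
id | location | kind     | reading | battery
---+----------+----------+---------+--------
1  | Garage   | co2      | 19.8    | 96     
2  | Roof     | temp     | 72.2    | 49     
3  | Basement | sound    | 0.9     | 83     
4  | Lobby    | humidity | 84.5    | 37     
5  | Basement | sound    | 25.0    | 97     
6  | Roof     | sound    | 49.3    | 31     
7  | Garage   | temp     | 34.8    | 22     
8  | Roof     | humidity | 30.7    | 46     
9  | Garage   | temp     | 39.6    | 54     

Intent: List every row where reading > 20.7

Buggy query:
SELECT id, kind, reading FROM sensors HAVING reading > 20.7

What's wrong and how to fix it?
Bug: HAVING filters the output of aggregation, but this query has no GROUP BY and no aggregate functions, so SQLite rejects it (HAVING clause on a non-aggregate query); the condition here is per row

Fix: Replace HAVING with WHERE since the condition applies to individual rows

Corrected query:
SELECT id, kind, reading FROM sensors WHERE reading > 20.7

Result:
id | kind     | reading
---+----------+--------
2  | temp     | 72.2   
4  | humidity | 84.5   
5  | sound    | 25     
6  | sound    | 49.3   
7  | temp     | 34.8   
8  | humidity | 30.7   
9  | temp     | 39.6   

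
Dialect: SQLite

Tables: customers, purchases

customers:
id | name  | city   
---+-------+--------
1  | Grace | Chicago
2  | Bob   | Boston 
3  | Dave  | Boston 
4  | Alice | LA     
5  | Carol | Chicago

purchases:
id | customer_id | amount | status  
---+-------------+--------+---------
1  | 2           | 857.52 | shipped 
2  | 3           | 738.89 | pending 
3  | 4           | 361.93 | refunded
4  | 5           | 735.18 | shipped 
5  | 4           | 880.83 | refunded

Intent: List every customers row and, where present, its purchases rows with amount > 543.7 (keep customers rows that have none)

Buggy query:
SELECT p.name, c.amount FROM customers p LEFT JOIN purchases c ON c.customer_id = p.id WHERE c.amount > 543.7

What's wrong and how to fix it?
Bug: A WHERE condition on the right-hand table after LEFT JOIN drops unmatched parents

Fix: Put 'c.amount > 543.7' in the JOIN's ON clause instead of WHERE

Corrected query:
SELECT p.name, c.amount FROM customers p LEFT JOIN purchases c ON c.customer_id = p.id AND c.amount > 543.7

Result:
name  | amount
------+-------
Grace | NULL  
Bob   | 857.52
Dave  | 738.89
Alice | 880.83
Carol | 735.18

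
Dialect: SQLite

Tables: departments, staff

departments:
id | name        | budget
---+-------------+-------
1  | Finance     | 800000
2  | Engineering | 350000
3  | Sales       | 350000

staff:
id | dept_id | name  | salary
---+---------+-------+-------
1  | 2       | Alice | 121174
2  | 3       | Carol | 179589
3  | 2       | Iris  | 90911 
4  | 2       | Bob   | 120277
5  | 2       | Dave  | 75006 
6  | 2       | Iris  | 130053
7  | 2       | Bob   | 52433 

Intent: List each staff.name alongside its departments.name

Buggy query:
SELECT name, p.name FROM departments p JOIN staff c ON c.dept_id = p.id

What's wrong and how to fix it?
Bug: Both tables have a 'name' column; the unqualified reference is ambiguous

Fix: Qualify the column with its table alias (c.name)

Corrected query:
SELECT c.name, p.name FROM departments p JOIN staff c ON c.dept_id = p.id

Result:
name  | name       
------+------------
Alice | Engineering
Carol | Sales      
Iris  | Engineering
Bob   | Engineering
Dave  | Engineering
Iris  | Engineering
Bob   | Engineering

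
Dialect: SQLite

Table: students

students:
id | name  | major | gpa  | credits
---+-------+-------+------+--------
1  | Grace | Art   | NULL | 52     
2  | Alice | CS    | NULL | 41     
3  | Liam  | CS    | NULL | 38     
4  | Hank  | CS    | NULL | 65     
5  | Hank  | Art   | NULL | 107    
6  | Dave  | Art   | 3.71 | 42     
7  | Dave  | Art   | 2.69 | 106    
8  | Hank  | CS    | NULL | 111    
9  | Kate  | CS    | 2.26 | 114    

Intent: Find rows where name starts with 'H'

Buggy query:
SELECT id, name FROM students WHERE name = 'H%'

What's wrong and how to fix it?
Bug: Wildcards only work with LIKE; '=' treats '%' as a literal character

Fix: Replace '=' with LIKE so 'H%' is treated as a pattern

Corrected query:
SELECT id, name FROM students WHERE name LIKE 'H%'

Result:
id | name
---+-----
4  | Hank
5  | Hank
8  | Hank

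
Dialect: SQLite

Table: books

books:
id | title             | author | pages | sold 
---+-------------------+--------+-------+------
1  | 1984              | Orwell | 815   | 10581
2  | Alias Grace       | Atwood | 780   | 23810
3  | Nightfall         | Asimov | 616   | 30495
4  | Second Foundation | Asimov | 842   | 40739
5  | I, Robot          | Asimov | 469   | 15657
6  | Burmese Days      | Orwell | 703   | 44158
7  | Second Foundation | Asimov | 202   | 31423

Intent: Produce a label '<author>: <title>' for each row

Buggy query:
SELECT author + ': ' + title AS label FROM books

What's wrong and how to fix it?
Bug: '+' is numeric addition; on text columns SQLite converts them to 0 instead of concatenating

Fix: Replace + with || to concatenate text

Corrected query:
SELECT author || ': ' || title AS label FROM books

Result:
label                    
-------------------------
Orwell: 1984             
Atwood: Alias Grace      
Asimov: Nightfall        
Asimov: Second Foundation
Asimov: I, Robot         
Orwell: Burmese Days     
Asimov: Second Foundation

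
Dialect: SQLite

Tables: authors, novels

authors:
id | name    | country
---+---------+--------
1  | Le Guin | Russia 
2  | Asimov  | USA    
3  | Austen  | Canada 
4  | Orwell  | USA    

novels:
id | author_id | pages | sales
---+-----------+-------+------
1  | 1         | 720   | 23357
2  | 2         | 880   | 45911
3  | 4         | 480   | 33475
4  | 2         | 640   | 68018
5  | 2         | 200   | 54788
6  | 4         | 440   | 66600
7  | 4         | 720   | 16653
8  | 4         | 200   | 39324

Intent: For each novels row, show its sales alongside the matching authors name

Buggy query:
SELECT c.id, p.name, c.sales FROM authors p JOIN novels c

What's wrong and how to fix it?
Bug: Missing join condition: each novels row is matched to all authors rows instead of just its own

Fix: Specify the join condition linking the foreign key to the parent id

Corrected query:
SELECT c.id, p.name, c.sales FROM authors p JOIN novels c ON c.author_id = p.id

Result:
id | name    | sales
---+---------+------
1  | Le Guin | 23357
2  | Asimov  | 45911
3  | Orwell  | 33475
4  | Asimov  | 68018
5  | Asimov  | 54788
6  | Orwell  | 66600
7  | Orwell  | 16653
8  | Orwell  | 39324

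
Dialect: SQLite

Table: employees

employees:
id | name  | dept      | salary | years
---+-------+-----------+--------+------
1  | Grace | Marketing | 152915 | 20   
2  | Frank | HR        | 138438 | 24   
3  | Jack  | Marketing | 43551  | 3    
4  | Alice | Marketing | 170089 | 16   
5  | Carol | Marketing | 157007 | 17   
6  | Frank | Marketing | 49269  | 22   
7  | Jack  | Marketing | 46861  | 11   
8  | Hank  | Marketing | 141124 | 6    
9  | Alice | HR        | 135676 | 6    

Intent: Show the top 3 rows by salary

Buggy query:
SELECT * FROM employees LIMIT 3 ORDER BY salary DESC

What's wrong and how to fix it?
Bug: LIMIT must come after ORDER BY

Fix: Sort with ORDER BY, then apply LIMIT

Corrected query:
SELECT * FROM employees ORDER BY salary DESC LIMIT 3

Result:
id | name  | dept      | salary | years
---+-------+-----------+--------+------
4  | Alice | Marketing | 170089 | 16   
5  | Carol | Marketing | 157007 | 17   
1  | Grace | Marketing | 152915 | 20   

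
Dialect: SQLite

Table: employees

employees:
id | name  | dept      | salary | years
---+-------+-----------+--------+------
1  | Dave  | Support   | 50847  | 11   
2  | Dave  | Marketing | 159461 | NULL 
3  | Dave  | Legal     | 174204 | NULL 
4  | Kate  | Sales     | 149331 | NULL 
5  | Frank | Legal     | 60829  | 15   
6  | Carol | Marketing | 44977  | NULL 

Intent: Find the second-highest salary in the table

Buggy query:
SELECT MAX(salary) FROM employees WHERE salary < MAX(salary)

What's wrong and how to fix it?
Bug: MAX(salary) on the right of the comparison is an aggregate-in-WHERE error

Fix: Compute the overall MAX in a subquery, then take MAX of rows below it

Corrected query:
SELECT MAX(salary) FROM employees WHERE salary < (SELECT MAX(salary) FROM employees)

Result:
MAX(salary)
-----------
159461     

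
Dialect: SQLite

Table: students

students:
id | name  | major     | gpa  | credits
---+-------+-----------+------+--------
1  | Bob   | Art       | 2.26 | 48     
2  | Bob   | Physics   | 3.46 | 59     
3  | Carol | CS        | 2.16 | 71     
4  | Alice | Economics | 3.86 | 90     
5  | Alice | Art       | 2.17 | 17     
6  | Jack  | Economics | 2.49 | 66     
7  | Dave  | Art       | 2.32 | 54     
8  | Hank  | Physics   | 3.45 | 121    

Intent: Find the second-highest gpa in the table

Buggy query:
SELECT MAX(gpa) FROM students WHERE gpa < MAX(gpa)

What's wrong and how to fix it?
Bug: The inner MAX is an aggregate inside WHERE, which is not allowed

Fix: Put the inner MAX in a scalar subquery

Corrected query:
SELECT MAX(gpa) FROM students WHERE gpa < (SELECT MAX(gpa) FROM students)

Result:
MAX(gpa)
--------
3.46    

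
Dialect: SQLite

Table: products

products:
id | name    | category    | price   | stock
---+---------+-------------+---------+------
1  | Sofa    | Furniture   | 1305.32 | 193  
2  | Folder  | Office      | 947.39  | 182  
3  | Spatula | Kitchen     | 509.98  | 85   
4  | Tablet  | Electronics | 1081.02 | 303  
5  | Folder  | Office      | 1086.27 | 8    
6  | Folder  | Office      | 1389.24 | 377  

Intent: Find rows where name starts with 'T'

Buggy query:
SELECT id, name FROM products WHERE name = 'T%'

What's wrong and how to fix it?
Bug: '=' compares the literal string including the % character; pattern matching needs LIKE

Fix: Replace '=' with LIKE so 'T%' is treated as a pattern

Corrected query:
SELECT id, name FROM products WHERE name LIKE 'T%'

Result:
id | name  
---+-------
4  | Tablet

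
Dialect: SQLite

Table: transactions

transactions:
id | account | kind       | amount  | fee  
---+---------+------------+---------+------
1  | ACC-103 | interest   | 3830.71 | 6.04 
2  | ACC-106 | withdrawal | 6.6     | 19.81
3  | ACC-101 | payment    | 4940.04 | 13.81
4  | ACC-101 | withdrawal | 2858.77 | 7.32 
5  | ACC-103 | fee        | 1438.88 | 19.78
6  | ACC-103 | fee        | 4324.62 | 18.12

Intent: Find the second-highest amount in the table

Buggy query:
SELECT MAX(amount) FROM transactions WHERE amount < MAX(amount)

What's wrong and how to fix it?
Bug: The inner MAX is an aggregate inside WHERE, which is not allowed

Fix: Compute the overall MAX in a subquery, then take MAX of rows below it

Corrected query:
SELECT MAX(amount) FROM transactions WHERE amount < (SELECT MAX(amount) FROM transactions)

Result:
MAX(amount)
-----------
4324.62    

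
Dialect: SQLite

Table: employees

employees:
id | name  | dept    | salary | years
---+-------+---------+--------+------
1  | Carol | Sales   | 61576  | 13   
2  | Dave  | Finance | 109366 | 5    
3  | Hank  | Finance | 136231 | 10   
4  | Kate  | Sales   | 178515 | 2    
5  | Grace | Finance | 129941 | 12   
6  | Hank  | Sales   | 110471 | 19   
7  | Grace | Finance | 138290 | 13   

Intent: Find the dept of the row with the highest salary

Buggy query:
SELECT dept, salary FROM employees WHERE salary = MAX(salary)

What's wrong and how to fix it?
Bug: WHERE is evaluated per row; an aggregate over the whole table isn't defined there

Fix: Use a subquery: WHERE salary = (SELECT MAX(salary) FROM employees)

Corrected query:
SELECT dept, salary FROM employees WHERE salary = (SELECT MAX(salary) FROM employees)

Result:
dept  | salary
------+-------
Sales | 178515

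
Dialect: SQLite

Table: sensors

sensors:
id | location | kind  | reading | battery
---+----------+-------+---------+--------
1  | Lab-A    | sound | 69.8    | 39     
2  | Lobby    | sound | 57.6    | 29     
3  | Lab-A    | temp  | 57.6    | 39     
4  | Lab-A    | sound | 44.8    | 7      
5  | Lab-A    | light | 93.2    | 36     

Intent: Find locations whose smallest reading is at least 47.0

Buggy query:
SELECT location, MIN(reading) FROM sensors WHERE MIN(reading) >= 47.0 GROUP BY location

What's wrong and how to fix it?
Bug: Aggregates like MIN are computed per group after WHERE runs

Fix: Replace WHERE with HAVING after the GROUP BY

Corrected query:
SELECT location, MIN(reading) FROM sensors GROUP BY location HAVING MIN(reading) >= 47.0

Result:
location | MIN(reading)
---------+-------------
Lobby    | 57.6        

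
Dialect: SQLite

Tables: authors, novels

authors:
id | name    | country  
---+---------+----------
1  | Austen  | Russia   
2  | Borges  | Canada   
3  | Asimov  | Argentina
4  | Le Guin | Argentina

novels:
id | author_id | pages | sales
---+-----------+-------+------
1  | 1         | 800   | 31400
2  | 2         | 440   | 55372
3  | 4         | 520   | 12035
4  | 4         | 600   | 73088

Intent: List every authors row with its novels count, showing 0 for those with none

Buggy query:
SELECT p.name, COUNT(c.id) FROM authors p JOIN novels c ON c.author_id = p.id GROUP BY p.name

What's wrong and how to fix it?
Bug: An inner join excludes parents with zero children

Fix: Switch to LEFT JOIN to retain unmatched parent rows

Corrected query:
SELECT p.name, COUNT(c.id) FROM authors p LEFT JOIN novels c ON c.author_id = p.id GROUP BY p.name

Result:
name    | COUNT(c.id)
--------+------------
Asimov  | 0          
Austen  | 1          
Borges  | 1          
Le Guin | 2          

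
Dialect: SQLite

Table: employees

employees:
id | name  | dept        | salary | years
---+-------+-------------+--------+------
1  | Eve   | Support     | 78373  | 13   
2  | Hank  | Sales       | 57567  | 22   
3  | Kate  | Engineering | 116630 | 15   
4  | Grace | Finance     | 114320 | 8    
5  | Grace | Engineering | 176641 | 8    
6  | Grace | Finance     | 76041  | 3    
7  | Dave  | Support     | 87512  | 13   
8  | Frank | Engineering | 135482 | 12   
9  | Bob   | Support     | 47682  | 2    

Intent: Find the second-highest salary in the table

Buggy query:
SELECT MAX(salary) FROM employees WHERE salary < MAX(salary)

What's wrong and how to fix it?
Bug: MAX(salary) on the right of the comparison is an aggregate-in-WHERE error

Fix: Compute the overall MAX in a subquery, then take MAX of rows below it

Corrected query:
SELECT MAX(salary) FROM employees WHERE salary < (SELECT MAX(salary) FROM employees)

Result:
MAX(salary)
-----------
135482     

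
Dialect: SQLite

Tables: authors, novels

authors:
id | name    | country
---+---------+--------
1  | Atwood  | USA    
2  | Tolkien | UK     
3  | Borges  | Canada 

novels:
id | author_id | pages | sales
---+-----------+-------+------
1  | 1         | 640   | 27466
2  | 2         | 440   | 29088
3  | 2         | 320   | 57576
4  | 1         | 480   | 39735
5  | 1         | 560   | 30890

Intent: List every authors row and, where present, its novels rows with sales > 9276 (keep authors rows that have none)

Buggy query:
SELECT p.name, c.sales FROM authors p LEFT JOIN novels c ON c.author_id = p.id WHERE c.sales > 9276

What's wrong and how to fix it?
Bug: Filtering c.sales in WHERE discards the NULL rows produced by LEFT JOIN, turning it into an inner join

Fix: Put 'c.sales > 9276' in the JOIN's ON clause instead of WHERE

Corrected query:
SELECT p.name, c.sales FROM authors p LEFT JOIN novels c ON c.author_id = p.id AND c.sales > 9276

Result:
name    | sales
--------+------
Atwood  | 27466
Atwood  | 30890
Atwood  | 39735
Tolkien | 29088
Tolkien | 57576
Borges  | NULL 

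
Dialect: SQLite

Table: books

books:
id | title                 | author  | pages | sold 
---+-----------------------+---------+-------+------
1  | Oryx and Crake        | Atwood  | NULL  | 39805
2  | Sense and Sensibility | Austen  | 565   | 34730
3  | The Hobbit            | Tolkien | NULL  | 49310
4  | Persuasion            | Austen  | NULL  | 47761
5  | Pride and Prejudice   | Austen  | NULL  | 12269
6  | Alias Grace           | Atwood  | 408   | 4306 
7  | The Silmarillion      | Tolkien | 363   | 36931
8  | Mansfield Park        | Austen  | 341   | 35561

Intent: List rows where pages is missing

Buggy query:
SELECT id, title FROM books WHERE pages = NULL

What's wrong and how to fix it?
Bug: Comparing to NULL with '=' never matches; NULL = NULL is unknown, not true

Fix: Replace '= NULL' with 'IS NULL'

Corrected query:
SELECT id, title FROM books WHERE pages IS NULL

Result:
id | title              
---+--------------------
1  | Oryx and Crake     
3  | The Hobbit         
4  | Persuasion         
5  | Pride and Prejudice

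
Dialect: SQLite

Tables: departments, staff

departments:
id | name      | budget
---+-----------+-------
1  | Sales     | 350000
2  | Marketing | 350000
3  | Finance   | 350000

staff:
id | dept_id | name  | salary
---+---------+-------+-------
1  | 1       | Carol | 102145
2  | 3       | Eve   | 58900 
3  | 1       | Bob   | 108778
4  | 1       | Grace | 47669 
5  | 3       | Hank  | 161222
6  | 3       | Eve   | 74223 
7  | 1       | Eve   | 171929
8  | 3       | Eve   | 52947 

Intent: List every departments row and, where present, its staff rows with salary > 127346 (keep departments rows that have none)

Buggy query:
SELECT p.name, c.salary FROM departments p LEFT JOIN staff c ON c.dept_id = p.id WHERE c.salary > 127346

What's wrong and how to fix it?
Bug: A WHERE condition on the right-hand table after LEFT JOIN drops unmatched parents

Fix: Put 'c.salary > 127346' in the JOIN's ON clause instead of WHERE

Corrected query:
SELECT p.name, c.salary FROM departments p LEFT JOIN staff c ON c.dept_id = p.id AND c.salary > 127346

Result:
name      | salary
----------+-------
Sales     | 171929
Marketing | NULL  
Finance   | 161222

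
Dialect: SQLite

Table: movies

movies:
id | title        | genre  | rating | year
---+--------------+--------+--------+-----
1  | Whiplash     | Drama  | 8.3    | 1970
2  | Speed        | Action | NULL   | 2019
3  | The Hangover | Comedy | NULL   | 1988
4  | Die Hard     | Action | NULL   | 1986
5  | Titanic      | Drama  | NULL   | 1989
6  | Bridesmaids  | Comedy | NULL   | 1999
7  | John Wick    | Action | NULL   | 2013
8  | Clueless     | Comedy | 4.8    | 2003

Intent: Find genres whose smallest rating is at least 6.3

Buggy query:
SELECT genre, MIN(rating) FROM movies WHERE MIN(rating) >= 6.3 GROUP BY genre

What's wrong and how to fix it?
Bug: Aggregates like MIN are computed per group after WHERE runs

Fix: Replace WHERE with HAVING after the GROUP BY

Corrected query:
SELECT genre, MIN(rating) FROM movies GROUP BY genre HAVING MIN(rating) >= 6.3

Result:
genre | MIN(rating)
------+------------
Drama | 8.3        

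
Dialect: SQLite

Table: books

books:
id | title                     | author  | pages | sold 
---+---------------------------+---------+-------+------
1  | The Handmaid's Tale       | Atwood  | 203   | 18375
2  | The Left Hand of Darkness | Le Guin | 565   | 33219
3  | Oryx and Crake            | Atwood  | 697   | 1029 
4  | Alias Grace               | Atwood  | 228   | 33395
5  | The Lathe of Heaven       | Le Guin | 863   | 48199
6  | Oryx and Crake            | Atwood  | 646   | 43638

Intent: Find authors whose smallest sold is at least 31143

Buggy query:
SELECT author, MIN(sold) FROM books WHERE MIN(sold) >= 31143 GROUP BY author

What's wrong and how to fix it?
Bug: MIN() in WHERE is a misuse of aggregate

Fix: Replace WHERE with HAVING after the GROUP BY

Corrected query:
SELECT author, MIN(sold) FROM books GROUP BY author HAVING MIN(sold) >= 31143

Result:
author  | MIN(sold)
--------+----------
Le Guin | 33219    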